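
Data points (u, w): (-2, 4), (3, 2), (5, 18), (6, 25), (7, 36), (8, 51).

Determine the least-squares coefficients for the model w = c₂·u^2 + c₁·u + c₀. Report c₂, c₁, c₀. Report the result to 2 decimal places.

c₂ = 0.97, c₁ = -1.19, c₀ = -2.34

AᵀA·[c₂, c₁, c₀]ᵀ = Aᵀw reads: 8515·c₂ + 1215·c₁ + 187·c₀ = 6412;  1215·c₂ + 187·c₁ + 27·c₀ = 898;  187·c₂ + 27·c₁ + 6·c₀ = 136.
Inverting the 3×3 Gram matrix, [c₂, c₁, c₀]ᵀ = [106597/109456, -129917/109456, -64161/27364]ᵀ.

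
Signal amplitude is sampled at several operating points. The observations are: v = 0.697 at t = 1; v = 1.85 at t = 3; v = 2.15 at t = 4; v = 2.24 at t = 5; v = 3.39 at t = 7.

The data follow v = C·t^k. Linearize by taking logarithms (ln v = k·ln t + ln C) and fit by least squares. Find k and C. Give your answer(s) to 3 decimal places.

k = 0.783, C = 0.714

Taking logs, ln v = k·ln t + ln C, so regress ln v on ln t.
Σln t = 6.0403, Σ(ln t)² = 9.5056, Σln v = 3.0470, Σln t·ln v = 5.4106.
Normal system: [[9.5056, 6.0403]; [6.0403, 5]]·[k, ln C]ᵀ = [5.4106, 3.0470]ᵀ.
Slope k = (n·Σln t·ln v − Σln t·Σln v)/(n·Σ(ln t)² − (Σln t)²) = (5·5.4106 − 6.0403·3.0470)/11.0434 = 0.78313; ln C = (Σln v − k·Σln t)/n = -0.33667, so C = exp(-0.33667) = 0.71415.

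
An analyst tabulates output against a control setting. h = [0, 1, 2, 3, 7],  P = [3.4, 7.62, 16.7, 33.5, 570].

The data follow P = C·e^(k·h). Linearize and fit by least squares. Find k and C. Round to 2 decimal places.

k = 0.73, C = 3.66

With ln Pᵢ as the transformed response and hᵢ as the regressor:
Over the data: Σh = 13.0000, Σ(h)² = 63.0000, Σln P = 15.9271, Σh·ln P = 62.6157.
Normal system: [[63.0000, 13.0000]; [13.0000, 5]]·[k, ln C]ᵀ = [62.6157, 15.9271]ᵀ.
Slope k = (n·Σh·ln P − Σh·Σln P)/(n·Σ(h)² − (Σh)²) = (5·62.6157 − 13.0000·15.9271)/146.0000 = 0.72620; ln C = (Σln P − k·Σh)/n = 1.29730, so C = exp(1.29730) = 3.65941.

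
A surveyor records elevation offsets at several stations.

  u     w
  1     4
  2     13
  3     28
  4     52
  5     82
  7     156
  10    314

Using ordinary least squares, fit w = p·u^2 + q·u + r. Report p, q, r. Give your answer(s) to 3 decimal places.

From the data, Σu^2·u^2 = 13380, Σu^2·u = 1568, Σu^2 = 204, Σu·u = 204, Σu = 32, Σ1 = 7.
Moment sums: Σu^2·w = 42234, Σu·w = 4964, Σw = 649.
So AᵀA·[p, q, r]ᵀ = Aᵀw: [[13380, 1568, 204]; [1568, 204, 32]; [204, 32, 7]]·[p, q, r]ᵀ = [42234, 4964, 649]ᵀ.
Row-reducing yields p = 9609/3166, q = 1881/1583, r = -1849/1583.

p = 3.035, q = 1.188, r = -1.168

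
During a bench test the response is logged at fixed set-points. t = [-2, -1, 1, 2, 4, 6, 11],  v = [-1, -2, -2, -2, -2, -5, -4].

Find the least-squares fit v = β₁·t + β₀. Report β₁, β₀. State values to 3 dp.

Sums needed: Σt·t = 183, Σt = 21, Σ1 = 7.
Right-hand side: Σt·v = -84, Σv = -18.
Δ = 183·7 − 21² = 840.
β₁ = ((-84)·7 − 21·(-18))/840 = -1/4; β₀ = (183·(-18) − 21·(-84))/840 = -51/28.

β₁ = -0.250, β₀ = -1.821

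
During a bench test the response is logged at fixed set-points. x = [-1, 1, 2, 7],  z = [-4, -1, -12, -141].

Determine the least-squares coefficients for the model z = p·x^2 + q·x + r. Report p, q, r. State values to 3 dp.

p = -2.958, q = 0.565, r = -0.103

Sums needed: Σx^2·x^2 = 2419, Σx^2·x = 351, Σx^2 = 55, Σx·x = 55, Σx = 9, Σ1 = 4.
Moment sums: Σx^2·z = -6962, Σx·z = -1008, Σz = -158.
Solving the 3×3 system (Gaussian elimination) gives p = -12103/4092, q = 771/1364, r = -211/2046.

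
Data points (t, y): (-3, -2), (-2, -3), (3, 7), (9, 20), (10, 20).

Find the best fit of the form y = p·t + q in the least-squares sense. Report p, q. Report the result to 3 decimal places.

p = 1.861, q = 2.073

Forming MᵀM = [[203, 17]; [17, 5]] and Mᵀy = [413, 42]ᵀ gives MᵀM·[p, q]ᵀ = Mᵀy.
Determinant 203·5 − 17² = 726.
p = (413·5 − 17·42)/726 = 1351/726; q = (203·42 − 17·413)/726 = 1505/726.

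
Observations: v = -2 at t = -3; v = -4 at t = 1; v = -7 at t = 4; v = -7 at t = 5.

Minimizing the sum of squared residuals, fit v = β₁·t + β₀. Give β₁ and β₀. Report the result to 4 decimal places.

Forming AᵀA = [[51, 7]; [7, 4]] and Aᵀv = [-61, -20]ᵀ gives AᵀA·[β₁, β₀]ᵀ = Aᵀv.
Δ = 51·4 − 7² = 155.
β₁ = ((-61)·4 − 7·(-20))/155 = -104/155; β₀ = (51·(-20) − 7·(-61))/155 = -593/155.

β₁ = -0.6710, β₀ = -3.8258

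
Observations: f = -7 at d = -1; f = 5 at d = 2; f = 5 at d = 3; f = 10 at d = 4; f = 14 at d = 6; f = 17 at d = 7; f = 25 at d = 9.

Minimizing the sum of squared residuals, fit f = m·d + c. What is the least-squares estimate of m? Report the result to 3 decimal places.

m = 3.030

Sums needed: Σd·d = 196, Σd = 30, Σ1 = 7.
For Mᵀf: Σd·f = 500, Σf = 69.
So MᵀM·[m, c]ᵀ = Mᵀf: [[196, 30]; [30, 7]]·[m, c]ᵀ = [500, 69]ᵀ.
Eliminating c: 7·(row 1) − 30·(row 2) gives 472·m = 7·500 − 30·69 = 1430, so m = 715/236.
Then c = (69 − 30·(715/236))/7 = -369/118.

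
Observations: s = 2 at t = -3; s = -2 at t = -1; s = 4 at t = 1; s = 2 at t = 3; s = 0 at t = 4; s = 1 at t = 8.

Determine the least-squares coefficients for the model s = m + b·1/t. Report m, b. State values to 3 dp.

m = 1.011, b = 2.498

Normal-equation sums: Σ1 = 6, Σ1/t = 3/8, Σ1/t·1/t = 1325/576.
Moment sums: Σs = 7, Σ1/t·s = 49/8.
So AᵀA·[m, b]ᵀ = Aᵀs: [[6, 3/8]; [3/8, 1325/576]]·[m, b]ᵀ = [7, 49/8]ᵀ.
det = 6·(1325/576) − (3/8)² = 2623/192.
m = (7·(1325/576) − (3/8)·(49/8))/(2623/192) = 7952/7869; b = (6·(49/8) − (3/8)·7)/(2623/192) = 6552/2623.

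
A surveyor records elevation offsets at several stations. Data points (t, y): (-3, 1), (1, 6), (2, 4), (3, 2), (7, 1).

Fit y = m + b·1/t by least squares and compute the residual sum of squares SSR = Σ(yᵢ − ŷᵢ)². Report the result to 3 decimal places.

SSR = 3.031

Normal-equation sums: Σ1 = 5, Σ1/t = 23/14, Σ1/t·1/t = 2633/1764.
And Σy = 14, Σ1/t·y = 178/21.
Normal equations: [[5, 23/14]; [23/14, 2633/1764]]·[m, b]ᵀ = [14, 178/21]ᵀ.
Δ = 5·(2633/1764) − (23/14)² = 2101/441.
m = (14·(2633/1764) − (23/14)·(178/21))/(2101/441) = 559/382; b = (5·(178/21) − (23/14)·14)/(2101/441) = 777/191.
Residuals: 341/382, 179/382, 96/191, -313/382, -399/382; SSR = 579/191.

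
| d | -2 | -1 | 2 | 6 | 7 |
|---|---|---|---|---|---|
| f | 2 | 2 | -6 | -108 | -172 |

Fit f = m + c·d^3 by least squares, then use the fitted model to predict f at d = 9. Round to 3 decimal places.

f̂ = -364.122

Normal-equation sums: Σ1 = 5, Σd^3 = 558, Σd^3·d^3 = 164434.
And Σf = -282, Σd^3·f = -82390.
Normal equations: [[5, 558]; [558, 164434]]·[m, c]ᵀ = [-282, -82390]ᵀ.
Eliminating c: 164434·(row 1) − 558·(row 2) gives 510806·m = 164434·(-282) − 558·(-82390) = -396768, so m = -198384/255403.
Then c = ((-82390) − 558·(-198384/255403))/164434 = -127297/255403.
At d = 9: f̂ = (-198384/255403)·(1) + (-127297/255403)·(729) = -92997897/255403.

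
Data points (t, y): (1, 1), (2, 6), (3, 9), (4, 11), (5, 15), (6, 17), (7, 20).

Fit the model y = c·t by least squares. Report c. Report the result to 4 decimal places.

The normal equations are: 140·c = 401.
c = 401/140 = 2.86429.

c = 2.8643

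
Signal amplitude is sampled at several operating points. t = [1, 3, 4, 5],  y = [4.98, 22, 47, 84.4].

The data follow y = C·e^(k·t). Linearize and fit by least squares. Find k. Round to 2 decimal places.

Let Y = ln y. Fitting Y = k·t + ln C by least squares:
XᵀX = [[51.0000, 13.0000]; [13.0000, 4]], rhs = [48.4570, 12.9822]ᵀ  (here Σt = 13.0000, Σ(t)² = 51.0000, Σln y = 12.9822, Σt·ln y = 48.4570).
Δ = 51.0000·4 − (13.0000)² = 35.0000; k = (48.4570·4 − 13.0000·12.9822)/35.0000 = 0.71599, ln C = (51.0000·12.9822 − 13.0000·48.4570)/35.0000 = 0.91859.

k = 0.72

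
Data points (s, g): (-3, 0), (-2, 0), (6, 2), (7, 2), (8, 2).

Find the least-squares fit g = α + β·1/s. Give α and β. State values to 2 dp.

Setting ∂/∂α … = 0 gives: 5·α + (-67/168)·β = 6;  (-67/168)·α + (11993/28224)·β = 73/84.
Eliminating β: (11993/28224)·(row 1) − (-67/168)·(row 2) gives (1541/784)·α = (11993/28224)·6 − (-67/168)·(73/84) = 20435/7056, so α = 305/207.
Then β = ((73/84) − (-67/168)·(305/207))/(11993/28224) = 15848/4623.

α = 1.47, β = 3.43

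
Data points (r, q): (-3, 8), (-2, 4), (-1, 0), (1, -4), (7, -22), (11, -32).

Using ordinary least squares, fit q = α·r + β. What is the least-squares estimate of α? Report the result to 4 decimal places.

The normal equations are: 185·α + 13·β = -542;  13·α + 6·β = -46.
(Σr·r = 185, Σr = 13, Σ1 = 6, Σr·q = -542, Σq = -46.)
Δ = 185·6 − 13² = 941.
α = ((-542)·6 − 13·(-46))/941 = -2654/941; β = (185·(-46) − 13·(-542))/941 = -1464/941.

α = -2.8204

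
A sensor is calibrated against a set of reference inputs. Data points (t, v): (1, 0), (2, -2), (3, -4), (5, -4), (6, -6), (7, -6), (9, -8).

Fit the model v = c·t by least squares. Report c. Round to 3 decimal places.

c = -0.907

The normal equations are: 205·c = -186.
(Σt·t = 205, Σt·v = -186.)
Hence c = -186 / 205 ≈ -0.907317.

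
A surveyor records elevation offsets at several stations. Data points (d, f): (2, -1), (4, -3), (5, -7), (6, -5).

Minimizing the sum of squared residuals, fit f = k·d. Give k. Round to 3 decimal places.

k = -0.975

Sums needed: Σd·d = 81.
Right-hand side: Σd·f = -79.
Hence k = -79 / 81 ≈ -0.975309.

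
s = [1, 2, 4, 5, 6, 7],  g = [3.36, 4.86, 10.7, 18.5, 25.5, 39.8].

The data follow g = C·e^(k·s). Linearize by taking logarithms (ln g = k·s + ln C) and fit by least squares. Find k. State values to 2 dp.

Taking logs, ln g = k·s + ln C, so regress ln g on s.
XᵀX = [[131.0000, 25.0000]; [25.0000, 6]], rhs = [73.6630, 15.0035]ᵀ  (here Σs = 25.0000, Σ(s)² = 131.0000, Σln g = 15.0035, Σs·ln g = 73.6630).
Solving (det = 161.0000): k = 0.41546, ln C = 0.76950.

k = 0.42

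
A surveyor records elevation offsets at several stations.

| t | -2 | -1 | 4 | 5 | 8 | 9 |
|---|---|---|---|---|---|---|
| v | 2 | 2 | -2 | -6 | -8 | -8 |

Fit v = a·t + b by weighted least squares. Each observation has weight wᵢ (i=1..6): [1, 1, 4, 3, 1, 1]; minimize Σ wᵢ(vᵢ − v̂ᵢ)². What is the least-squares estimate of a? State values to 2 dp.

a = -1.03

The normal system AᵀWA·[a, b]ᵀ = AᵀWv is [[289, 45]; [45, 11]]·[a, b]ᵀ = [-264, -38]ᵀ.
Determinant 289·11 − 45² = 1154.
a = ((-264)·11 − 45·(-38))/1154 = -597/577; b = (289·(-38) − 45·(-264))/1154 = 449/577.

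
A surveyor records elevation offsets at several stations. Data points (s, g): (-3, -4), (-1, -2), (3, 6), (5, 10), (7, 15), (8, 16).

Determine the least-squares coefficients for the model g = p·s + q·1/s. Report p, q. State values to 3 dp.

p = 2.026, q = -0.526

AᵀA·[p, q]ᵀ = Aᵀg reads: 157·p + 6·q = 315;  6·p + (916049/705600)·q = 241/21.
Determinant 157·(916049/705600) − 6² = 118418093/705600.
p = (315·(916049/705600) − 6·(241/21))/(118418093/705600) = 239969835/118418093; q = (157·(241/21) − 6·315)/(118418093/705600) = -62260800/118418093.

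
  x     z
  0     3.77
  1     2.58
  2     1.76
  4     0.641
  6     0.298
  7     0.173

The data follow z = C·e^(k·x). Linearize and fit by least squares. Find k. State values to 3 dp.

k = -0.441

Linearized form: ln z = k·x + ln C. From the 6 transformed points,
Sums: Σx = 20.0000, Σ(x)² = 106.0000, Σln z = -0.5697, Σx·ln z = -19.2457.
Normal system: [[106.0000, 20.0000]; [20.0000, 6]]·[k, ln C]ᵀ = [-19.2457, -0.5697]ᵀ.
Slope k = (n·Σx·ln z − Σx·Σln z)/(n·Σ(x)² − (Σx)²) = (6·-19.2457 − 20.0000·-0.5697)/236.0000 = -0.44102; ln C = (Σln z − k·Σx)/n = 1.37512.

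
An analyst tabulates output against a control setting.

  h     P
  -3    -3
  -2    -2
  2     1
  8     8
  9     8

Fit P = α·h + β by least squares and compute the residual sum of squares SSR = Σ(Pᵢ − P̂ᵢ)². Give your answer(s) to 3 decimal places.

Forming XᵀX = [[162, 14]; [14, 5]] and XᵀP = [151, 12]ᵀ gives XᵀX·[α, β]ᵀ = XᵀP.
Eliminating β: 5·(row 1) − 14·(row 2) gives 614·α = 5·151 − 14·12 = 587, so α = 587/614.
Then β = (12 − 14·(587/614))/5 = -85/307.
Residuals: 89/614, 58/307, -195/307, 193/307, -201/614; SSR = 591/614.

SSR = 0.963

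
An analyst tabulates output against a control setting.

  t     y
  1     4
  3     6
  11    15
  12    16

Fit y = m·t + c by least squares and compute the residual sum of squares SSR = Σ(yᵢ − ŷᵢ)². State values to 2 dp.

SSR = 0.03

Forming MᵀM = [[275, 27]; [27, 4]] and Mᵀy = [379, 41]ᵀ gives MᵀM·[m, c]ᵀ = Mᵀy.
Eliminating c: 4·(row 1) − 27·(row 2) gives 371·m = 4·379 − 27·41 = 409, so m = 409/371.
Then c = (41 − 27·(409/371))/4 = 1042/371.
Residuals: 33/371, -43/371, 24/371, -2/53; SSR = 10/371.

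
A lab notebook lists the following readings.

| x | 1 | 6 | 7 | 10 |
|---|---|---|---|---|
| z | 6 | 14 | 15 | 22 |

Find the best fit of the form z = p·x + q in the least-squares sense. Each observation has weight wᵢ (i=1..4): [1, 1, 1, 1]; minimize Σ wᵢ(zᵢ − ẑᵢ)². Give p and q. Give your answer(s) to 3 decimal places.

Compute the Gram sums: Σwᵢ·x·x = 186, Σwᵢ·x = 24, Σwᵢ·1 = 4.
And Σwᵢ·x·z = 415, Σwᵢ·z = 57.
Determinant 186·4 − 24² = 168.
p = (415·4 − 24·57)/168 = 73/42; q = (186·57 − 24·415)/168 = 107/28.

p = 1.738, q = 3.821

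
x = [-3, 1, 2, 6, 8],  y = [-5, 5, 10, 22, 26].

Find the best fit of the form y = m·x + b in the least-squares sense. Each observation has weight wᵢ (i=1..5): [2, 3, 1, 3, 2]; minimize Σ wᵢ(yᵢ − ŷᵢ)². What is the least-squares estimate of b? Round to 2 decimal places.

Forming AᵀWA = [[261, 33]; [33, 11]] and AᵀWy = [877, 133]ᵀ gives AᵀWA·[m, b]ᵀ = AᵀWy.
det = 261·11 − 33² = 1782.
m = (877·11 − 33·133)/1782 = 239/81; b = (261·133 − 33·877)/1782 = 962/297.

b = 3.24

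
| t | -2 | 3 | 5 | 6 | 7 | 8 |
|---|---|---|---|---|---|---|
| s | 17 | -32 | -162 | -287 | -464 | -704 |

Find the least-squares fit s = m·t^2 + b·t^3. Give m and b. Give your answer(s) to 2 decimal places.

The normal equations are: 8515·m + 60687·b = -82394;  60687·m + 442867·b = -602842.
Determinant 8515·442867 − 60687² = 88100536.
m = ((-82394)·442867 − 60687·(-602842))/88100536 = 11886107/11012567; b = (8515·(-602842) − 60687·(-82394))/88100536 = -16619369/11012567.

m = 1.08, b = -1.51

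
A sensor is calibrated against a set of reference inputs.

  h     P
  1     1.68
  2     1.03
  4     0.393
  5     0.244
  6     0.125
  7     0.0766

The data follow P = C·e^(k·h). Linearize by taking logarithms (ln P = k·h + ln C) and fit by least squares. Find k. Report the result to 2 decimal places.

k = -0.51

Let Y = ln P. Fitting Y = k·h + ln C by least squares:
Over the data: Σh = 25.0000, Σ(h)² = 131.0000, Σln P = -6.4448, Σh·ln P = -40.6716.
Normal system: [[131.0000, 25.0000]; [25.0000, 6]]·[k, ln C]ᵀ = [-40.6716, -6.4448]ᵀ.
Δ = 131.0000·6 − (25.0000)² = 161.0000; k = (-40.6716·6 − 25.0000·-6.4448)/161.0000 = -0.51497, ln C = (131.0000·-6.4448 − 25.0000·-40.6716)/161.0000 = 1.07157.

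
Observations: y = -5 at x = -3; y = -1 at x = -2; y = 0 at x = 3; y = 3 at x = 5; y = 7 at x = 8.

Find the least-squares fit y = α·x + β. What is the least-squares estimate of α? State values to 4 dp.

Setting ∂/∂α … = 0 gives: 111·α + 11·β = 88;  11·α + 5·β = 4.
Δ = 111·5 − 11² = 434.
α = (88·5 − 11·4)/434 = 198/217; β = (111·4 − 11·88)/434 = -262/217.

α = 0.9124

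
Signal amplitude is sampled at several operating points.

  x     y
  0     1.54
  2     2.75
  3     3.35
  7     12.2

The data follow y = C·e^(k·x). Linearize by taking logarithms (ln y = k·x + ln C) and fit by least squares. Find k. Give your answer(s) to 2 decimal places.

Let Y = ln y. Fitting Y = k·x + ln C by least squares:
Σx = 12.0000, Σ(x)² = 62.0000, Σln y = 5.1538, Σx·ln y = 23.1601.
Equations: 62.0000·k + 12.0000·ln C = 23.1601;  12.0000·k + 4·ln C = 5.1538.
Slope k = (n·Σx·ln y − Σx·Σln y)/(n·Σ(x)² − (Σx)²) = (4·23.1601 − 12.0000·5.1538)/104.0000 = 0.29611; ln C = (Σln y − k·Σx)/n = 0.40012.

k = 0.30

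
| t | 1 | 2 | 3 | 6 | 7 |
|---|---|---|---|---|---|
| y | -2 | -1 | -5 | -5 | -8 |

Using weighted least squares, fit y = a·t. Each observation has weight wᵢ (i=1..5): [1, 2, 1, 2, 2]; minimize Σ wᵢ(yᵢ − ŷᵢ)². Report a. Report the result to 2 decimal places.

Normal-equation sums: Σwᵢ·t·t = 188.
For AᵀWy: Σwᵢ·t·y = -193.
Normal equations: [[188]]·[a]ᵀ = [-193]ᵀ.
a = (-193)/188 = -1.0266.

a = -1.03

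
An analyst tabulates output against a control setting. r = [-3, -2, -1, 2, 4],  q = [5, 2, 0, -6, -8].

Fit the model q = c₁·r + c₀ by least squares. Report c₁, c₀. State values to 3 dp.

Sums needed: Σr·r = 34, Σr = 0, Σ1 = 5.
Right-hand side: Σr·q = -63, Σq = -7.
MᵀM·[c₁, c₀]ᵀ = Mᵀq becomes [[34, 0]; [0, 5]]·[c₁, c₀]ᵀ = [-63, -7]ᵀ.
Eliminating c₀: 5·(row 1) − 0·(row 2) gives 170·c₁ = 5·(-63) − 0·(-7) = -315, so c₁ = -63/34.
Then c₀ = ((-7) − 0·(-63/34))/5 = -7/5.

c₁ = -1.853, c₀ = -1.400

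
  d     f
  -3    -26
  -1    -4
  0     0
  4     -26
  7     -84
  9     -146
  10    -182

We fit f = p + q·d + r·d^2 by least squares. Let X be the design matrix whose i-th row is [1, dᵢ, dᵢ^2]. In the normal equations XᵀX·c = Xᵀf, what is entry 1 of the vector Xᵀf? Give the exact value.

-468

Entry 1 ↔ basis 1, so (Xᵀf)_{1} = Σᵢ fᵢ = (1)·(-26) + (1)·(-4) + (1)·(0) + (1)·(-26) + (1)·(-84) + (1)·(-146) + (1)·(-182) = -468.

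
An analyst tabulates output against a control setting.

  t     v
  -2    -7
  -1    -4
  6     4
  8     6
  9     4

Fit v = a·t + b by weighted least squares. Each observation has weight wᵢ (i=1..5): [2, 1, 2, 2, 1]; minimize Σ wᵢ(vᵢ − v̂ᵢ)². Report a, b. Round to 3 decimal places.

a = 1.160, b = -3.892

The normal equations are: 290·a + 32·b = 212;  32·a + 8·b = 6.
(Σwᵢ·t·t = 290, Σwᵢ·t = 32, Σwᵢ·1 = 8, Σwᵢ·t·v = 212, Σwᵢ·v = 6.)
Eliminating b: 8·(row 1) − 32·(row 2) gives 1296·a = 8·212 − 32·6 = 1504, so a = 94/81.
Then b = (6 − 32·(94/81))/8 = -1261/324.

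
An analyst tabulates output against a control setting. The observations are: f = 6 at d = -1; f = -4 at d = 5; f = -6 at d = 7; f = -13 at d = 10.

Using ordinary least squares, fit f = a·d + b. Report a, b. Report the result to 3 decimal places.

From the data, Σd·d = 175, Σd = 21, Σ1 = 4.
Moment sums: Σd·f = -198, Σf = -17.
Normal equations: [[175, 21]; [21, 4]]·[a, b]ᵀ = [-198, -17]ᵀ.
Eliminating b: 4·(row 1) − 21·(row 2) gives 259·a = 4·(-198) − 21·(-17) = -435, so a = -435/259.
Then b = ((-17) − 21·(-435/259))/4 = 169/37.

a = -1.680, b = 4.568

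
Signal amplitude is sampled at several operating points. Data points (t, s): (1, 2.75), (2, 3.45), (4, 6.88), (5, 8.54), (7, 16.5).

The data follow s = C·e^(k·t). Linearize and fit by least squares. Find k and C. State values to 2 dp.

k = 0.30, C = 1.98

Let Y = ln s. Fitting Y = k·t + ln C by least squares:
AᵀA = [[95.0000, 19.0000]; [19.0000, 5]], rhs = [41.5502, 9.1267]ᵀ  (here Σt = 19.0000, Σ(t)² = 95.0000, Σln s = 9.1267, Σt·ln s = 41.5502).
Δ = 95.0000·5 − (19.0000)² = 114.0000; k = (41.5502·5 − 19.0000·9.1267)/114.0000 = 0.30126, ln C = (95.0000·9.1267 − 19.0000·41.5502)/114.0000 = 0.68057, so C = exp(0.68057) = 1.97500.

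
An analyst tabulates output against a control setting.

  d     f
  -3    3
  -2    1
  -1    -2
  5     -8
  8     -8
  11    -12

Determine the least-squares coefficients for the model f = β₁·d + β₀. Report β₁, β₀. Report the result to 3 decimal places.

β₁ = -0.982, β₀ = -1.386

Compute the Gram sums: Σd·d = 224, Σd = 18, Σ1 = 6.
Right-hand side: Σd·f = -245, Σf = -26.
det = 224·6 − 18² = 1020.
β₁ = ((-245)·6 − 18·(-26))/1020 = -167/170; β₀ = (224·(-26) − 18·(-245))/1020 = -707/510.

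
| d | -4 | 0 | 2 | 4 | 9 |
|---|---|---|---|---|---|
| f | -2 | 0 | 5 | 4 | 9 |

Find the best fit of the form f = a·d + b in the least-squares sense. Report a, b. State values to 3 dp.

Sums needed: Σd·d = 117, Σd = 11, Σ1 = 5.
Moment sums: Σd·f = 115, Σf = 16.
So MᵀM·[a, b]ᵀ = Mᵀf: [[117, 11]; [11, 5]]·[a, b]ᵀ = [115, 16]ᵀ.
det = 117·5 − 11² = 464.
a = (115·5 − 11·16)/464 = 399/464; b = (117·16 − 11·115)/464 = 607/464.

a = 0.860, b = 1.308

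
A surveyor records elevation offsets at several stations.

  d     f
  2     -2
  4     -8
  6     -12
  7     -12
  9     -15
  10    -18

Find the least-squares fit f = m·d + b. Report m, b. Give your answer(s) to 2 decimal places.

Sums needed: Σd·d = 286, Σd = 38, Σ1 = 6.
Right-hand side: Σd·f = -507, Σf = -67.
So AᵀA·[m, b]ᵀ = Aᵀf: [[286, 38]; [38, 6]]·[m, b]ᵀ = [-507, -67]ᵀ.
Determinant 286·6 − 38² = 272.
m = ((-507)·6 − 38·(-67))/272 = -31/17; b = (286·(-67) − 38·(-507))/272 = 13/34.

m = -1.82, b = 0.38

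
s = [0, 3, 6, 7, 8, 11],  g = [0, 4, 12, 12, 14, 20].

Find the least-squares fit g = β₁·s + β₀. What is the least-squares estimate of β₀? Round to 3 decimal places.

β₀ = -0.450

The normal system MᵀM·[β₁, β₀]ᵀ = Mᵀg is [[279, 35]; [35, 6]]·[β₁, β₀]ᵀ = [500, 62]ᵀ.
det = 279·6 − 35² = 449.
β₁ = (500·6 − 35·62)/449 = 830/449; β₀ = (279·62 − 35·500)/449 = -202/449.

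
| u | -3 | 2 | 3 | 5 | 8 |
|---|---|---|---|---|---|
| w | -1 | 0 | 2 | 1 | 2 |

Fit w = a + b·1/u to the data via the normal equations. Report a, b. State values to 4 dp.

Forming XᵀX = [[5, 33/40]; [33/40, 7601/14400]] and Xᵀw = [4, 29/20]ᵀ gives XᵀX·[a, b]ᵀ = Xᵀw.
Δ = 5·(7601/14400) − (33/40)² = 7051/3600.
a = (4·(7601/14400) − (33/40)·(29/20))/(7051/3600) = 599/1282; b = (5·(29/20) − (33/40)·4)/(7051/3600) = 14220/7051.

a = 0.4672, b = 2.0167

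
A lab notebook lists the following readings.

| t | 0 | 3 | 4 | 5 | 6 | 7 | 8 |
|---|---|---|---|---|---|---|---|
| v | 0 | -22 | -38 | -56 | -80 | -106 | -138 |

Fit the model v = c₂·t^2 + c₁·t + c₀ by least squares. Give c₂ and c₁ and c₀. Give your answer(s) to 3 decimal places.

From the data, Σt^2·t^2 = 8755, Σt^2·t = 1287, Σt^2 = 199, Σt·t = 199, Σt = 33, Σ1 = 7.
Moment sums: Σt^2·v = -19112, Σt·v = -2824, Σv = -440.
So MᵀM·[c₂, c₁, c₀]ᵀ = Mᵀv: [[8755, 1287, 199]; [1287, 199, 33]; [199, 33, 7]]·[c₂, c₁, c₀]ᵀ = [-19112, -2824, -440]ᵀ.
Inverting the 3×3 Gram matrix, [c₂, c₁, c₀]ᵀ = [-14720/7483, -10936/7483, -48/1069]ᵀ.

c₂ = -1.967, c₁ = -1.461, c₀ = -0.045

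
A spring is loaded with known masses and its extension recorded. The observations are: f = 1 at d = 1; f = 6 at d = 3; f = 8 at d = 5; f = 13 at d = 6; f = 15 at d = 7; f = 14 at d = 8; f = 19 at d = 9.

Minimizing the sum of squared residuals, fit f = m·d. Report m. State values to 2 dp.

Forming MᵀM = [[265]] and Mᵀf = [525]ᵀ gives MᵀM·[m]ᵀ = Mᵀf.
Hence m = 525 / 265 ≈ 1.98113.

m = 1.98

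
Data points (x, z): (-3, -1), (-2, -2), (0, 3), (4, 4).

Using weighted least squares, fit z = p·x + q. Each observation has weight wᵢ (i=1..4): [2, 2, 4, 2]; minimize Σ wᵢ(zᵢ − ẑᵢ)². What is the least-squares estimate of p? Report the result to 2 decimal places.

p = 0.85

Compute the Gram sums: Σwᵢ·x·x = 58, Σwᵢ·x = -2, Σwᵢ·1 = 10.
Right-hand side: Σwᵢ·x·z = 46, Σwᵢ·z = 14.
So MᵀWM·[p, q]ᵀ = MᵀWz: [[58, -2]; [-2, 10]]·[p, q]ᵀ = [46, 14]ᵀ.
Determinant 58·10 − (-2)² = 576.
p = (46·10 − (-2)·14)/576 = 61/72; q = (58·14 − (-2)·46)/576 = 113/72.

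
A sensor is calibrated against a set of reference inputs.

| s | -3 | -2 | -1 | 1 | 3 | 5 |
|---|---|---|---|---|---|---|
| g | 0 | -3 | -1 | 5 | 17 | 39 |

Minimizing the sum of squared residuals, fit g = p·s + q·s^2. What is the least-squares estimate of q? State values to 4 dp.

q = 0.9588

The normal equations are: 49·p + 117·q = 258;  117·p + 805·q = 1120.
(Σs·s = 49, Σs·s^2 = 117, Σs^2·s^2 = 805, Σs·g = 258, Σs^2·g = 1120.)
Eliminating q: 805·(row 1) − 117·(row 2) gives 25756·p = 805·258 − 117·1120 = 76650, so p = 38325/12878.
Then q = (1120 − 117·(38325/12878))/805 = 12347/12878.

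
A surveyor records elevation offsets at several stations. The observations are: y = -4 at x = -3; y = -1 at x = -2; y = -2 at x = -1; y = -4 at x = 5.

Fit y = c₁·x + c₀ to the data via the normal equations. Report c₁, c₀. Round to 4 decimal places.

The normal equations are: 39·c₁ + (-1)·c₀ = -4;  (-1)·c₁ + 4·c₀ = -11.
(Σx·x = 39, Σx = -1, Σ1 = 4, Σx·y = -4, Σy = -11.)
Eliminating c₀: 4·(row 1) − (-1)·(row 2) gives 155·c₁ = 4·(-4) − (-1)·(-11) = -27, so c₁ = -27/155.
Then c₀ = ((-11) − (-1)·(-27/155))/4 = -433/155.

c₁ = -0.1742, c₀ = -2.7935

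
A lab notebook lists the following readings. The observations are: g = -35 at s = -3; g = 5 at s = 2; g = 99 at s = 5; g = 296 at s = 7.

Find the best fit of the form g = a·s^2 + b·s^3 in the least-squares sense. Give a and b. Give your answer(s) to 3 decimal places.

a = -0.972, b = 1.000

Sums needed: Σs^2·s^2 = 3123, Σs^2·s^3 = 19721, Σs^3·s^3 = 134067.
Right-hand side: Σs^2·g = 16684, Σs^3·g = 114888.
So AᵀA·[a, b]ᵀ = Aᵀg: [[3123, 19721]; [19721, 134067]]·[a, b]ᵀ = [16684, 114888]ᵀ.
Determinant 3123·134067 − 19721² = 29773400.
a = (16684·134067 − 19721·114888)/29773400 = -1446621/1488670; b = (3123·114888 − 19721·16684)/29773400 = 1488503/1488670.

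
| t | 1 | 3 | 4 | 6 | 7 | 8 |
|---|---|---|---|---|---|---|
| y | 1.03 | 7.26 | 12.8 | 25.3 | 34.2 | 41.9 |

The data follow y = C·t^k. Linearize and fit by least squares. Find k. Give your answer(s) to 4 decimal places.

k = 1.7904

Let Y = ln y. Fitting Y = k·ln t + ln C by least squares:
Σln t = 8.3020, Σ(ln t)² = 14.4498, Σln y = 15.0597, Σln t·ln y = 26.1417.
Normal system: [[14.4498, 8.3020]; [8.3020, 6]]·[k, ln C]ᵀ = [26.1417, 15.0597]ᵀ.
Δ = 14.4498·6 − (8.3020)² = 17.7753; k = (26.1417·6 − 8.3020·15.0597)/17.7753 = 1.79035, ln C = (14.4498·15.0597 − 8.3020·26.1417)/17.7753 = 0.03269.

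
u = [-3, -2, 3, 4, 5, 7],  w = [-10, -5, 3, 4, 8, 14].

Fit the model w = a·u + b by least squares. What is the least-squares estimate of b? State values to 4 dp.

b = -2.6765

MᵀM·[a, b]ᵀ = Mᵀw reads: 112·a + 14·b = 203;  14·a + 6·b = 14.
Eliminating b: 6·(row 1) − 14·(row 2) gives 476·a = 6·203 − 14·14 = 1022, so a = 73/34.
Then b = (14 − 14·(73/34))/6 = -91/34.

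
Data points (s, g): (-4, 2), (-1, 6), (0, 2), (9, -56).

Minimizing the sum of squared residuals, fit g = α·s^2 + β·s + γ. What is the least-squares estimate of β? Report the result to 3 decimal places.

β = -1.865

Forming AᵀA = [[6818, 664, 98]; [664, 98, 4]; [98, 4, 4]] and Aᵀg = [-4498, -518, -46]ᵀ gives AᵀA·[α, β, γ]ᵀ = Aᵀg.
Row-reducing yields α = -8287/15807, β = -29473/15807, γ = 16908/5269.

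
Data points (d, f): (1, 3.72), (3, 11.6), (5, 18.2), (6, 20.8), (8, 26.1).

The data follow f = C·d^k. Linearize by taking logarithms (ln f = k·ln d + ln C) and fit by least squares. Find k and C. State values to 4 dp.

Linearized form: ln f = k·ln d + ln C. From the 5 transformed points,
Over the data: Σln d = 6.5793, Σ(ln d)² = 11.3317, Σln f = 12.9630, Σln d·ln f = 19.5833.
Normal system: [[11.3317, 6.5793]; [6.5793, 5]]·[k, ln C]ᵀ = [19.5833, 12.9630]ᵀ.
Δ = 11.3317·5 − (6.5793)² = 13.3720; k = (19.5833·5 − 6.5793·12.9630)/13.3720 = 0.94445, ln C = (11.3317·12.9630 − 6.5793·19.5833)/13.3720 = 1.34985, so C = exp(1.34985) = 3.85684.

k = 0.9445, C = 3.8568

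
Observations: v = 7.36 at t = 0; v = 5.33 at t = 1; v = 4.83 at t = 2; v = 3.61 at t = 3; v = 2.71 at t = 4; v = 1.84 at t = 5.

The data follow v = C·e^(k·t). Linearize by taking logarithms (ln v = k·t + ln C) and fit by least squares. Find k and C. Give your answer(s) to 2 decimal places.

With ln vᵢ as the transformed response and tᵢ as the regressor:
Σt = 15.0000, Σ(t)² = 55.0000, Σln v = 8.1347, Σt·ln v = 15.7108.
Equations: 55.0000·k + 15.0000·ln C = 15.7108;  15.0000·k + 6·ln C = 8.1347.
Slope k = (n·Σt·ln v − Σt·Σln v)/(n·Σ(t)² − (Σt)²) = (6·15.7108 − 15.0000·8.1347)/105.0000 = -0.26434; ln C = (Σln v − k·Σt)/n = 2.01662, so C = exp(2.01662) = 7.51292.

k = -0.26, C = 7.51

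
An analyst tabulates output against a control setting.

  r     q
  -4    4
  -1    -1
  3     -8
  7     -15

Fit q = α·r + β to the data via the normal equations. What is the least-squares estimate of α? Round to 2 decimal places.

α = -1.73

Compute the Gram sums: Σr·r = 75, Σr = 5, Σ1 = 4.
For Xᵀq: Σr·q = -144, Σq = -20.
Normal equations: [[75, 5]; [5, 4]]·[α, β]ᵀ = [-144, -20]ᵀ.
det = 75·4 − 5² = 275.
α = ((-144)·4 − 5·(-20))/275 = -476/275; β = (75·(-20) − 5·(-144))/275 = -156/55.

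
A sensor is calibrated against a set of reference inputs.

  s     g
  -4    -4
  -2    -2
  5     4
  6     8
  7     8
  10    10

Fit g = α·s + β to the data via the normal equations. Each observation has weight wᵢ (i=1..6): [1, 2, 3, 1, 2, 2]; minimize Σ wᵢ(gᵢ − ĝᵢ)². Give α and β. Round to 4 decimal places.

α = 1.0290, β = -0.0329

Sums needed: Σwᵢ·s·s = 433, Σwᵢ·s = 47, Σwᵢ·1 = 11.
Right-hand side: Σwᵢ·s·g = 444, Σwᵢ·g = 48.
Δ = 433·11 − 47² = 2554.
α = (444·11 − 47·48)/2554 = 1314/1277; β = (433·48 − 47·444)/2554 = -42/1277.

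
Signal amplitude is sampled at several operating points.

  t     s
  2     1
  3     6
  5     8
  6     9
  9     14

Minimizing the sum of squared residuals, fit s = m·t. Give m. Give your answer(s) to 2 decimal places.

m = 1.55

From the data, Σt·t = 155.
Moment sums: Σt·s = 240.
m = 240/155 = 1.54839.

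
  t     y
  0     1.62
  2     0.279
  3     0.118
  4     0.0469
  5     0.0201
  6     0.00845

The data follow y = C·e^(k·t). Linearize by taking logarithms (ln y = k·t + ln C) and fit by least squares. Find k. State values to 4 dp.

With ln yᵢ as the transformed response and tᵢ as the regressor:
Σt = 20.0000, Σ(t)² = 90.0000, Σln y = -14.6715, Σt·ln y = -69.3800.
Equations: 90.0000·k + 20.0000·ln C = -69.3800;  20.0000·k + 6·ln C = -14.6715.
Slope k = (n·Σt·ln y − Σt·Σln y)/(n·Σ(t)² − (Σt)²) = (6·-69.3800 − 20.0000·-14.6715)/140.0000 = -0.87749; ln C = (Σln y − k·Σt)/n = 0.47971.

k = -0.8775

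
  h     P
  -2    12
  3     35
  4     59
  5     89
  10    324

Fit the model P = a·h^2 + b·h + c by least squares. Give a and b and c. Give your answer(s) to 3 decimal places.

AᵀA·[a, b, c]ᵀ = AᵀP reads: 10978·a + 1208·b + 154·c = 35932;  1208·a + 154·b + 20·c = 4002;  154·a + 20·b + 5·c = 519.
(Σh^2·h^2 = 10978, Σh^2·h = 1208, Σh^2 = 154, Σh·h = 154, Σh = 20, Σ1 = 5, Σh^2·P = 35932, Σh·P = 4002, ΣP = 519.)
Inverting the 3×3 Gram matrix, [a, b, c]ᵀ = [11347/3747, 249649/138639, 153697/46213]ᵀ.

a = 3.028, b = 1.801, c = 3.326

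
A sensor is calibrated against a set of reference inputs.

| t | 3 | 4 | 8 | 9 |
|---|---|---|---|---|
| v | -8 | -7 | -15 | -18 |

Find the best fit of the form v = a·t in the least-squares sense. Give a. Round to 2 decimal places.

a = -1.96

Setting ∂/∂a … = 0 gives: 170·a = -334.
(Σt·t = 170, Σt·v = -334.)
a = (-334)/170 = -1.96471.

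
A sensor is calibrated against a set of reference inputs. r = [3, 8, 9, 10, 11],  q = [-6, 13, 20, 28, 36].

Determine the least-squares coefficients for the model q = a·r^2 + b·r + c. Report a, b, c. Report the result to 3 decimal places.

Compute the Gram sums: Σr^2·r^2 = 35379, Σr^2·r = 3599, Σr^2 = 375, Σr·r = 375, Σr = 41, Σ1 = 5.
Right-hand side: Σr^2·q = 9554, Σr·q = 942, Σq = 91.
MᵀM·[a, b, c]ᵀ = Mᵀq becomes [[35379, 3599, 375]; [3599, 375, 41]; [375, 41, 5]]·[a, b, c]ᵀ = [9554, 942, 91]ᵀ.
Row-reducing yields a = 8215/17198, b = -24157/17198, c = -52517/8599.

a = 0.478, b = -1.405, c = -6.107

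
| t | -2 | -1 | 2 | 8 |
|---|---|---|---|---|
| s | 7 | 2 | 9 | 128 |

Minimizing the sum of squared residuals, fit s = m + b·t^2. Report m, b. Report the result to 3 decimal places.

Normal-equation sums: Σ1 = 4, Σt^2 = 73, Σt^2·t^2 = 4129.
And Σs = 146, Σt^2·s = 8258.
MᵀM·[m, b]ᵀ = Mᵀs becomes [[4, 73]; [73, 4129]]·[m, b]ᵀ = [146, 8258]ᵀ.
det = 4·4129 − 73² = 11187.
m = (146·4129 − 73·8258)/11187 = 0; b = (4·8258 − 73·146)/11187 = 2.

m = 0.000, b = 2.000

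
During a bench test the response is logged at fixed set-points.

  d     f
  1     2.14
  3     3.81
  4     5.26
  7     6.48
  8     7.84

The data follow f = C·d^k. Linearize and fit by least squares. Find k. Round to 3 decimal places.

With ln fᵢ as the transformed response and ln dᵢ as the regressor:
AᵀA = [[11.2394, 6.5103]; [6.5103, 5]], rhs = [11.6894, 7.6865]ᵀ  (here Σln d = 6.5103, Σ(ln d)² = 11.2394, Σln f = 7.6865, Σln d·ln f = 11.6894).
Solving (det = 13.8136): k = 0.60851, ln C = 0.74499.

k = 0.609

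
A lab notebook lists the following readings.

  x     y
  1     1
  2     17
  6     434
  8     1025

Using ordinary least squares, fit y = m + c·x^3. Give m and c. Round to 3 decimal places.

Forming MᵀM = [[4, 737]; [737, 308865]] and Mᵀy = [1477, 618681]ᵀ gives MᵀM·[m, c]ᵀ = Mᵀy.
Δ = 4·308865 − 737² = 692291.
m = (1477·308865 − 737·618681)/692291 = 225708/692291; c = (4·618681 − 737·1477)/692291 = 1386175/692291.

m = 0.326, c = 2.002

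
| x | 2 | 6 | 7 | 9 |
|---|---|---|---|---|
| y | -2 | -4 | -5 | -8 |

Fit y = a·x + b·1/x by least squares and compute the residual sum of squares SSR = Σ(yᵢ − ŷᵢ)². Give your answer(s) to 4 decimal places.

Normal-equation sums: Σx·x = 170, Σx·1/x = 4, Σ1/x·1/x = 2465/7938.
Right-hand side: Σx·y = -135, Σ1/x·y = -206/63.
det = 170·(2465/7938) − 4² = 146021/3969.
a = ((-135)·(2465/7938) − 4·(-206/63))/(146021/3969) = -228951/292042; b = (170·(-206/63) − 4·(-135))/(146021/3969) = -63000/146021.
Residuals: -31591/146021, 113269/146021, 160447/292042, -261777/292042; SSR = 512193/292042.

SSR = 1.7538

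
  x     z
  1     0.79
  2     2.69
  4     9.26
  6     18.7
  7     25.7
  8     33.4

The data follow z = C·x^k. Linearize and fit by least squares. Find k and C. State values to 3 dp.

With ln zᵢ as the transformed response and ln xᵢ as the regressor:
Σln x = 7.8966, Σ(ln x)² = 13.7233, Σln z = 12.6631, Σln x·ln z = 22.6318.
Normal system: [[13.7233, 7.8966]; [7.8966, 6]]·[k, ln C]ᵀ = [22.6318, 12.6631]ᵀ.
Solving (det = 19.9843): k = 1.79121, ln C = -0.24688, so C = exp(-0.24688) = 0.78124.

k = 1.791, C = 0.781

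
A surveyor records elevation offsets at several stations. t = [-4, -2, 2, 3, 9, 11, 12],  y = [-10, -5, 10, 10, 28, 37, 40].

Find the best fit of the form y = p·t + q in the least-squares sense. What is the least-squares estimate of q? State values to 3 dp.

The normal equations are: 379·p + 31·q = 1239;  31·p + 7·q = 110.
Eliminating q: 7·(row 1) − 31·(row 2) gives 1692·p = 7·1239 − 31·110 = 5263, so p = 5263/1692.
Then q = (110 − 31·(5263/1692))/7 = 3281/1692.

q = 1.939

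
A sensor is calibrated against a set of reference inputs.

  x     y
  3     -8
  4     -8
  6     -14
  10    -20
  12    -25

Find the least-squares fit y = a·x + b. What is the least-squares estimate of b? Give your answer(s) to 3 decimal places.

Setting ∂/∂a … = 0 gives: 305·a + 35·b = -640;  35·a + 5·b = -75.
(Σx·x = 305, Σx = 35, Σ1 = 5, Σx·y = -640, Σy = -75.)
Determinant 305·5 − 35² = 300.
a = ((-640)·5 − 35·(-75))/300 = -23/12; b = (305·(-75) − 35·(-640))/300 = -19/12.

b = -1.583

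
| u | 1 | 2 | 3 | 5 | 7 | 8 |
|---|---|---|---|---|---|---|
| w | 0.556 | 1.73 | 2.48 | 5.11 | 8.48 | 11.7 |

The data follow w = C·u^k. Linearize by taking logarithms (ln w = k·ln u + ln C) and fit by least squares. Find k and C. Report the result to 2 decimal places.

Taking logs, ln w = k·ln u + ln C, so regress ln w on ln u.
Σln u = 7.4265, Σ(ln u)² = 12.3883, Σln w = 7.0979, Σln u·ln w = 13.2774.
Normal system: [[12.3883, 7.4265]; [7.4265, 6]]·[k, ln C]ᵀ = [13.2774, 7.0979]ᵀ.
Slope k = (n·Σln u·ln w − Σln u·Σln w)/(n·Σ(ln u)² − (Σln u)²) = (6·13.2774 − 7.4265·7.0979)/19.1764 = 1.40547; ln C = (Σln w − k·Σln u)/n = -0.55664, so C = exp(-0.55664) = 0.57313.

k = 1.41, C = 0.57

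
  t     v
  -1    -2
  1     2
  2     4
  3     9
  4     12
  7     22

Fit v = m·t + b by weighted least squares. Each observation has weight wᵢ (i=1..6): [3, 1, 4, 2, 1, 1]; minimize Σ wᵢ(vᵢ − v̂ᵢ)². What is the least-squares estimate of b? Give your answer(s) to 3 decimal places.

b = -0.306

The normal equations are: 103·m + 23·b = 296;  23·m + 12·b = 64.
(Σwᵢ·t·t = 103, Σwᵢ·t = 23, Σwᵢ·1 = 12, Σwᵢ·t·v = 296, Σwᵢ·v = 64.)
det = 103·12 − 23² = 707.
m = (296·12 − 23·64)/707 = 2080/707; b = (103·64 − 23·296)/707 = -216/707.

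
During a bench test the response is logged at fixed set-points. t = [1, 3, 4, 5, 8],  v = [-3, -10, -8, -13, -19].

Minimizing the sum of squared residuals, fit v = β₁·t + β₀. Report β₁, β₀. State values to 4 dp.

β₁ = -2.2164, β₀ = -1.2910

XᵀX·[β₁, β₀]ᵀ = Xᵀv reads: 115·β₁ + 21·β₀ = -282;  21·β₁ + 5·β₀ = -53.
Δ = 115·5 − 21² = 134.
β₁ = ((-282)·5 − 21·(-53))/134 = -297/134; β₀ = (115·(-53) − 21·(-282))/134 = -173/134.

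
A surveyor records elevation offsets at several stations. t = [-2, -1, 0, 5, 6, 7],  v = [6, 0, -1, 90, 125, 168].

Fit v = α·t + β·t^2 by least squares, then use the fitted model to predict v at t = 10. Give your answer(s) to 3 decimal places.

The normal system MᵀM·[α, β]ᵀ = Mᵀv is [[115, 675]; [675, 4339]]·[α, β]ᵀ = [2364, 15006]ᵀ.
Determinant 115·4339 − 675² = 43360.
α = (2364·4339 − 675·15006)/43360 = 64173/21680; β = (115·15006 − 675·2364)/43360 = 12999/4336.
At t = 10: v̂ = (64173/21680)·(10) + (12999/4336)·(100) = 714123/2168.

v̂ = 329.393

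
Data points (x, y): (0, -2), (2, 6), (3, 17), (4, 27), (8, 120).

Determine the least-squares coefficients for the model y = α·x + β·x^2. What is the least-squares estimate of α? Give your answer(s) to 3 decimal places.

Entries of AᵀA: Σx·x = 93, Σx·x^2 = 611, Σx^2·x^2 = 4449.
Moment sums: Σx·y = 1131, Σx^2·y = 8289.
So AᵀA·[α, β]ᵀ = Aᵀy: [[93, 611]; [611, 4449]]·[α, β]ᵀ = [1131, 8289]ᵀ.
Determinant 93·4449 − 611² = 40436.
α = (1131·4449 − 611·8289)/40436 = -8190/10109; β = (93·8289 − 611·1131)/40436 = 19959/10109.

α = -0.810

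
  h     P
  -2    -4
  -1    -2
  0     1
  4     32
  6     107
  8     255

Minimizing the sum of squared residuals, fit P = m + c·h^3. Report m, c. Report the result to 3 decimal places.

From the data, Σ1 = 6, Σh^3 = 783, Σh^3·h^3 = 312961.
Right-hand side: ΣP = 389, Σh^3·P = 155754.
So MᵀM·[m, c]ᵀ = MᵀP: [[6, 783]; [783, 312961]]·[m, c]ᵀ = [389, 155754]ᵀ.
det = 6·312961 − 783² = 1264677.
m = (389·312961 − 783·155754)/1264677 = -213553/1264677; c = (6·155754 − 783·389)/1264677 = 209979/421559.

m = -0.169, c = 0.498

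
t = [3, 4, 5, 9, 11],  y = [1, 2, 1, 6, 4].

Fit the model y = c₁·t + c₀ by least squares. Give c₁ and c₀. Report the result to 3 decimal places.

The normal equations are: 252·c₁ + 32·c₀ = 114;  32·c₁ + 5·c₀ = 14.
Δ = 252·5 − 32² = 236.
c₁ = (114·5 − 32·14)/236 = 61/118; c₀ = (252·14 − 32·114)/236 = -30/59.

c₁ = 0.517, c₀ = -0.508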